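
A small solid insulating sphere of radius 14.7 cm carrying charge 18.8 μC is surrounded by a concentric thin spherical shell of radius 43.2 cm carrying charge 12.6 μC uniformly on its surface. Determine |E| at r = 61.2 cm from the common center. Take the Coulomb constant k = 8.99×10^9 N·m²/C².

|E| = 7.54×10^5 N/C

Take a concentric spherical Gaussian surface of radius r = 61.2 cm (r > 43.2 cm, enclosing both).
Q_enc = (18.8 μC) + (12.6 μC) = 3.14e-5 C.
Since E is radial and uniform over the Gaussian sphere, Φ = E·4πr² = Q_enc/ε₀.
E = k|Q_enc|/r² = (8.99×10^9)(3.14e-5)/(0.612)² = 7.54e5 N/C.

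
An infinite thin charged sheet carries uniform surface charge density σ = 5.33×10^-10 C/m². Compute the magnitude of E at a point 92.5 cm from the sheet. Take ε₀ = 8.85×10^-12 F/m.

E ≈ 30.1 V/m

By planar symmetry E is perpendicular to the sheet and uniform; use a Gaussian pillbox with flat faces of area A on each side of the sheet.
Only the two end caps contribute flux: Φ = 2EA. With Q_enc = σA, Gauss's law gives E = |σ|/(2ε₀).
E = |σ|/(2ε₀) = (5.33×10^-10)/(2·8.85×10^-12) = 30.1 N/C.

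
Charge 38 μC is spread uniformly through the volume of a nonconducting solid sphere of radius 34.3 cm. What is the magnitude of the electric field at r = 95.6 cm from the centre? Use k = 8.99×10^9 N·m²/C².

Take a concentric spherical Gaussian surface of radius r = 95.6 cm (r > R, so the entire charge is enclosed).
Q_enc = 38 μC = 3.80×10^-5 C.
Since E is radial and uniform over the Gaussian sphere, Φ = E·4πr² = Q_enc/ε₀.
E = k|Q_enc|/r² = (8.99×10^9)(3.80e-5)/(0.956)² = 3.74×10^5 N/C.

E ≈ 3.74×10^5 N/C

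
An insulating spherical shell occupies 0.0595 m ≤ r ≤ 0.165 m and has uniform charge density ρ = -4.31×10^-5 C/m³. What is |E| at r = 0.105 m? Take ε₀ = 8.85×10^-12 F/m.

Take a concentric spherical Gaussian surface of radius r = 0.105 m (within the shell material, 0.0595 m < r < 0.165 m).
Only the shell between 0.0595 m and r is enclosed: Q_enc = ρ·(4π/3)(r³ − a³) = (-4.31×10^-5)·(4π/3)·((0.105)³ − (0.0595)³) = -1.71×10^-7 C.
Since E is radial and uniform over the Gaussian sphere, Φ = E·4πr² = Q_enc/ε₀.
E = |Q_enc|/(4πε₀r²) = (1.71×10^-7)/(4π·8.85×10^-12·(0.105)²) = 1.39×10^5 N/C.

1.39×10^5 N/C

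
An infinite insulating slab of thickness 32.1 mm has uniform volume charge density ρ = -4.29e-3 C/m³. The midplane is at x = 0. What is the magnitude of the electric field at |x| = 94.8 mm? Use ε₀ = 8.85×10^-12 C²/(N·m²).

The point |x| = 94.8 mm lies outside the slab (half-thickness 0.01605 m). A symmetric pillbox spanning the full slab encloses Q_enc = ρ·d·A.
Flux = 2EA ⇒ E = |ρ|d/(2ε₀), independent of distance outside.
E = (4.29e-3)(0.0321)/(2·8.85×10^-12) = 7.78e6 N/C.

E = 7.78×10^6 N/C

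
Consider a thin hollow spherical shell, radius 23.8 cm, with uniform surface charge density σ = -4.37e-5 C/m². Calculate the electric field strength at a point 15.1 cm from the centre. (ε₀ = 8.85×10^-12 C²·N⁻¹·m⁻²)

E = 0

Take a concentric spherical Gaussian surface of radius r = 15.1 cm (inside the shell, r < 23.8 cm).
No charge lies within this surface, so Q_enc = 0 and Gauss's law gives E·4πr² = 0 ⇒ E = 0.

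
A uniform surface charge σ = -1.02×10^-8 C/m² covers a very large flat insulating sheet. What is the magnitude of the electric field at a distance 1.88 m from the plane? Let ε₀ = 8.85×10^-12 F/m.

By planar symmetry E is perpendicular to the sheet and uniform; use a Gaussian pillbox with flat faces of area A on each side of the sheet.
Only the two end caps contribute flux: Φ = 2EA. With Q_enc = σA, Gauss's law gives E = |σ|/(2ε₀).
E = |σ|/(2ε₀) = (1.02e-8)/(2·8.85×10^-12) = 576 N/C.

576 V/m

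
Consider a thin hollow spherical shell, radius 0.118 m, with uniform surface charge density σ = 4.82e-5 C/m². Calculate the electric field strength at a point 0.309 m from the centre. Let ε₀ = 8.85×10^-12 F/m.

By spherical symmetry E is radial; choose a Gaussian sphere of radius r = 0.309 m (r > 0.118 m).
The entire shell is enclosed: Q_enc = σ·4πR² = (4.82×10^-5)·4π·(0.118)² = 8.434×10^-6 C.
Applying ∮E·dA = Q_enc/ε₀ with Φ = E(4πr²):
E = |Q_enc|/(4πε₀r²) = (8.434×10^-6)/(4π·8.85×10^-12·(0.309)²) = 7.94e5 N/C.

7.94×10^5 N/C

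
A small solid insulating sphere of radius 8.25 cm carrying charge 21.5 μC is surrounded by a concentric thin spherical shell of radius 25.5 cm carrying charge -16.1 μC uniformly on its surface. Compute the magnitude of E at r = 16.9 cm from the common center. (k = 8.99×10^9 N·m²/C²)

|E| = 6.77e6 V/m

Use a concentric Gaussian sphere at r = 16.9 cm (between the bodies, 8.25 cm < r < 25.5 cm).
The shell at 25.5 cm lies outside the Gaussian surface, so Q_enc = 21.5 μC = 2.15×10^-5 C.
Gauss's law: E·4πr² = Q_enc/ε₀.
E = k|Q_enc|/r² = (8.99×10^9)(2.15×10^-5)/(0.169)² = 6.77×10^6 N/C.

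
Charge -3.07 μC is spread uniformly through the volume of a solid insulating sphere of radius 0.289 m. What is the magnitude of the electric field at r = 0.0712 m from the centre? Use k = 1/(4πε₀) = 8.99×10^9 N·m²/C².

Symmetry ⇒ E = E(r) r̂. Gaussian sphere of radius r = 0.0712 m (r < R).
Only the charge within r is enclosed: Q_enc = Q·(r/R)³ = (-3.07 μC)·(0.0712 m/0.289 m)³ = -4.591×10^-8 C.
Applying ∮E·dA = Q_enc/ε₀ with Φ = E(4πr²):
E = k|Q_enc|/r² = (8.99×10^9)(4.591×10^-8)/(0.0712)² = 8.14×10^4 N/C.

E ≈ 8.14e4 V/m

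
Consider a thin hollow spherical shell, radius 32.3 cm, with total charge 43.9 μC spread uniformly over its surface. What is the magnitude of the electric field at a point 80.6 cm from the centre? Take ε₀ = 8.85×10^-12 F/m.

|E| ≈ 6.08e5 N/C

By spherical symmetry E is radial; choose a Gaussian sphere of radius r = 80.6 cm (r > 32.3 cm).
The entire shell is enclosed: Q_enc = 4.39e-5 C.
Since E is radial and uniform over the Gaussian sphere, Φ = E·4πr² = Q_enc/ε₀.
E = |Q_enc|/(4πε₀r²) = (4.39e-5)/(4π·8.85×10^-12·(0.806)²) = 6.08e5 N/C.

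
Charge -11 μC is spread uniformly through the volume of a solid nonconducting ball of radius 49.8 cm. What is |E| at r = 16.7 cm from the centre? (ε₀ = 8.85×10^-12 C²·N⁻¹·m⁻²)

Use a concentric Gaussian sphere at r = 16.7 cm (r < R).
For a uniform sphere the enclosed fraction is (r/R)³, so Q_enc = (-11 μC)(0.167/0.498)³ = -4.148e-7 C.
Gauss's law: E·4πr² = Q_enc/ε₀.
E = |Q_enc|/(4πε₀r²) = (4.148e-7)/(4π·8.85×10^-12·(0.167)²) = 1.34×10^5 N/C.

1.34e5 N/C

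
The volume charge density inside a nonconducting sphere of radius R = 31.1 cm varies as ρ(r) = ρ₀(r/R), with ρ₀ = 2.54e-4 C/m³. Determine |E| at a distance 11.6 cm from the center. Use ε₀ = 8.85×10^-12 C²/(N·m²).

Symmetry ⇒ E = E(r) r̂. Gaussian sphere of radius r = 11.6 cm (r < R).
Integrate the density: Q_enc = 4π ∫₀^r ρ₀(r'/R)^1 r'² dr' = 4πρ₀ r^4/(4·R) = 4.646e-7 C.
Applying ∮E·dA = Q_enc/ε₀ with Φ = E(4πr²):
E = |Q_enc|/(4πε₀r²) = (4.646e-7)/(4π·8.85×10^-12·(0.116)²) = 3.10×10^5 N/C.

|E| ≈ 3.10e5 V/m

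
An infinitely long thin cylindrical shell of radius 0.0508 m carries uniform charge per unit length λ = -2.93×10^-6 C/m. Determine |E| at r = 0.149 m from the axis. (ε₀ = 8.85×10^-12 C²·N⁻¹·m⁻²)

By cylindrical symmetry E is radial; use a coaxial Gaussian cylinder of radius 0.149 m and length L (r > 0.0508 m).
The full line charge is enclosed: λ_enc = -2.93e-6 C/m.
Since E is radial and uniform over the curved surface, Φ = E·2πrL = Q_enc/ε₀ = λ_enc L/ε₀.
E = |λ_enc|/(2πε₀r) = (2.93×10^-6)/(2π·8.85×10^-12·0.149) = 3.54×10^5 N/C.

|E| ≈ 3.54×10^5 N/C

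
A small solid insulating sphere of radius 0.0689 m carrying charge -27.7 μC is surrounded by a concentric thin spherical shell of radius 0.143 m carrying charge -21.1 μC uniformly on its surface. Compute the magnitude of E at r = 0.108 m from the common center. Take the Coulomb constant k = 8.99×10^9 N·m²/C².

Symmetry ⇒ E = E(r) r̂. Gaussian sphere of radius r = 0.108 m (between the bodies, 0.0689 m < r < 0.143 m).
Only the inner charge is enclosed; the outer shell contributes nothing inside itself. Q_enc = -27.7 μC = -2.77e-5 C.
Gauss's law: E·4πr² = Q_enc/ε₀.
E = k|Q_enc|/r² = (8.99×10^9)(2.77e-5)/(0.108)² = 2.13×10^7 N/C.

E ≈ 2.13×10^7 V/m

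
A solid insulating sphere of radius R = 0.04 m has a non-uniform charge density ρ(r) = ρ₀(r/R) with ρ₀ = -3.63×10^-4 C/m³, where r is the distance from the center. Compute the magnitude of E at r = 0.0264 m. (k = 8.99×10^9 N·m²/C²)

Use a concentric Gaussian sphere at r = 0.0264 m (r < R).
Q_enc = ∫₀^r ρ(r')·4πr'² dr' = (4πρ₀/R) ∫₀^r r'^3 dr' = 4πρ₀ r^4/(4·R) = -1.385×10^-8 C.
Gauss's law: E·4πr² = Q_enc/ε₀.
E = k|Q_enc|/r² = (8.99×10^9)(1.385×10^-8)/(0.0264)² = 1.79×10^5 N/C.

1.79e5 V/m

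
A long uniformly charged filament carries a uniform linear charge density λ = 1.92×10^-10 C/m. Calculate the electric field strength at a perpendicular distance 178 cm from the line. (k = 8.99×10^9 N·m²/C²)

Take a coaxial cylindrical Gaussian surface of radius r = 178 cm and length L.
Q_enc = λL, so λ_enc = 1.92×10^-10 C/m.
Applying ∮E·dA = Q_enc/ε₀ with the end caps contributing no flux:
E = 2k|λ_enc|/r = 2(8.99×10^9)(1.92×10^-10)/(1.78) = 1.94 N/C.

E = 1.94 N/C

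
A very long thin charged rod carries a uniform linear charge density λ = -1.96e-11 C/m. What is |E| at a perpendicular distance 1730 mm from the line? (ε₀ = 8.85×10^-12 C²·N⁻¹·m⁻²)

|E| ≈ 0.204 V/m

Coaxial Gaussian cylinder, radius r = 1730 mm, length L.
Q_enc = λL, so λ_enc = -1.96×10^-11 C/m.
By Gauss's law (flux through the curved wall only), E·2πrL = λ_enc L/ε₀.
E = |λ_enc|/(2πε₀r) = (1.96×10^-11)/(2π·8.85×10^-12·1.73) = 0.204 N/C.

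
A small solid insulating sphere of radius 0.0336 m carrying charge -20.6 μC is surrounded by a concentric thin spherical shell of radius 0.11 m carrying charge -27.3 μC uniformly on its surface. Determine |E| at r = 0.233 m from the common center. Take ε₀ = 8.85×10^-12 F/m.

Take a concentric spherical Gaussian surface of radius r = 0.233 m (r > 0.11 m, enclosing both).
Q_enc = (-20.6 μC) + (-27.3 μC) = -4.79×10^-5 C.
Since E is radial and uniform over the Gaussian sphere, Φ = E·4πr² = Q_enc/ε₀.
E = |Q_enc|/(4πε₀r²) = (4.79×10^-5)/(4π·8.85×10^-12·(0.233)²) = 7.93e6 N/C.

E = 7.93×10^6 N/C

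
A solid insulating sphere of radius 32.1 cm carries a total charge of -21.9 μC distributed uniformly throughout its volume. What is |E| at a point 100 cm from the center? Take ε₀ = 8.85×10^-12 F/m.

By spherical symmetry E is radial; choose a Gaussian sphere of radius r = 100 cm (r > R, so the entire charge is enclosed).
Q_enc = -21.9 μC = -2.19e-5 C.
Since E is radial and uniform over the Gaussian sphere, Φ = E·4πr² = Q_enc/ε₀.
E = |Q_enc|/(4πε₀r²) = (2.19×10^-5)/(4π·8.85×10^-12·(1)²) = 1.97×10^5 N/C.

|E| ≈ 1.97×10^5 V/m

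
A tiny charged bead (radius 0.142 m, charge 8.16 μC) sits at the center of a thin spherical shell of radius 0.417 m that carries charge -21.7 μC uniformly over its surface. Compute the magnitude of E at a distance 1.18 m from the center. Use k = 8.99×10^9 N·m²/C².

Symmetry ⇒ E = E(r) r̂. Gaussian sphere of radius r = 1.18 m (r > 0.417 m, enclosing both).
Q_enc = (8.16 μC) + (-21.7 μC) = -1.354×10^-5 C.
Since E is radial and uniform over the Gaussian sphere, Φ = E·4πr² = Q_enc/ε₀.
E = k|Q_enc|/r² = (8.99×10^9)(1.354e-5)/(1.18)² = 8.74×10^4 N/C.

8.74×10^4 N/C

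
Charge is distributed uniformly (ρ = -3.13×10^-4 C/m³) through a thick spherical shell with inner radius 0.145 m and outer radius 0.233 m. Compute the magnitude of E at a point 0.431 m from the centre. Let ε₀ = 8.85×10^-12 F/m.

Symmetry ⇒ E = E(r) r̂. Gaussian sphere of radius r = 0.431 m (r > 0.233 m, enclosing the whole shell).
Q_enc = ρ·(4π/3)(b³ − a³) = (-3.13×10^-4)·(4π/3)·((0.233)³ − (0.145)³) = -1.259e-5 C.
By Gauss's law, ∮E·dA = E·4πr² = Q_enc/ε₀.
E = |Q_enc|/(4πε₀r²) = (1.259e-5)/(4π·8.85×10^-12·(0.431)²) = 6.09×10^5 N/C.

E = 6.09×10^5 V/m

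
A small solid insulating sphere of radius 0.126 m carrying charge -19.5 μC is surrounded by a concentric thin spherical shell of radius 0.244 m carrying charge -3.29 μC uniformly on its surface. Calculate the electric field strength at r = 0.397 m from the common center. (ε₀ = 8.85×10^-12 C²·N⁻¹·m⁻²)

By spherical symmetry E is radial; choose a Gaussian sphere of radius r = 0.397 m (r > 0.244 m, enclosing both).
Q_enc = (-19.5 μC) + (-3.29 μC) = -2.279e-5 C.
Applying ∮E·dA = Q_enc/ε₀ with Φ = E(4πr²):
E = |Q_enc|/(4πε₀r²) = (2.279e-5)/(4π·8.85×10^-12·(0.397)²) = 1.30×10^6 N/C.

E ≈ 1.30e6 N/C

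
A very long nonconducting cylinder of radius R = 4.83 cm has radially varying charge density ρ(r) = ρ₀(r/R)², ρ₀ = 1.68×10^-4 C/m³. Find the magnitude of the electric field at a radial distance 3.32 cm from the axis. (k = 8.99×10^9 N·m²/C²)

Coaxial Gaussian cylinder, radius r = 3.32 cm, length L (r < R).
Integrating ρ over the cross-section to radius r: λ_enc = (2πρ₀/R²) ∫₀^r r'^3 dr' = 2πρ₀ r^4/(4·R²) = 1.374×10^-7 C/m.
By Gauss's law (flux through the curved wall only), E·2πrL = λ_enc L/ε₀.
E = 2k|λ_enc|/r = 2(8.99×10^9)(1.374e-7)/(0.0332) = 7.44e4 N/C.

E ≈ 7.44×10^4 V/m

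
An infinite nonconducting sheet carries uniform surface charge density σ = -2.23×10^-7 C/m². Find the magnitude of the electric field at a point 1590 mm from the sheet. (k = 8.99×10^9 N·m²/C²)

1.26×10^4 V/m

Choose a cylindrical pillbox piercing the sheet, end faces (area A) parallel to it.
Only the two end caps contribute flux: Φ = 2EA. With Q_enc = σA, Gauss's law gives E = |σ|/(2ε₀).
E = 2πk|σ| = 2π(8.99×10^9)(2.23e-7) = 1.26×10^4 N/C.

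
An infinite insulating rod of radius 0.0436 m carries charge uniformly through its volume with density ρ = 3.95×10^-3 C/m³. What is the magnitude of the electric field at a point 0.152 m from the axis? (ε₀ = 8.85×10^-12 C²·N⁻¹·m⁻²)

|E| = 2.79×10^6 V/m

By cylindrical symmetry E is radial; use a coaxial Gaussian cylinder of radius 0.152 m and length L (r > 0.0436 m, full cross-section enclosed).
λ_enc = ρ·πR² = (3.95e-3)π(0.0436)² = 2.359×10^-5 C/m.
Since E is radial and uniform over the curved surface, Φ = E·2πrL = Q_enc/ε₀ = λ_enc L/ε₀.
E = |λ_enc|/(2πε₀r) = (2.359×10^-5)/(2π·8.85×10^-12·0.152) = 2.79×10^6 N/C.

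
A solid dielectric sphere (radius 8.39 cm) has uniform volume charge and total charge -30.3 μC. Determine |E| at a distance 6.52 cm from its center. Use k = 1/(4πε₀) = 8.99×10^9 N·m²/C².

|E| ≈ 3.01×10^7 N/C

Use a concentric Gaussian sphere at r = 6.52 cm (r < R).
For a uniform sphere the enclosed fraction is (r/R)³, so Q_enc = (-30.3 μC)(0.0652/0.0839)³ = -1.422×10^-5 C.
Since E is radial and uniform over the Gaussian sphere, Φ = E·4πr² = Q_enc/ε₀.
E = k|Q_enc|/r² = (8.99×10^9)(1.422×10^-5)/(0.0652)² = 3.01e7 N/C.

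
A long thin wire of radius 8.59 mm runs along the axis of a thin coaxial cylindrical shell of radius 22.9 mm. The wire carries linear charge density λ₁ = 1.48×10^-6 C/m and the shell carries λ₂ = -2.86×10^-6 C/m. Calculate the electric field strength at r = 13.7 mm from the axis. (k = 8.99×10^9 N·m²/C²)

E = 1.94×10^6 N/C

Choose a coaxial cylinder of radius r = 13.7 mm (arbitrary length L) as the Gaussian surface (between the conductors, 8.59 mm < r < 22.9 mm).
Only the inner wire is enclosed; the outer shell contributes nothing inside itself. λ_enc = λ₁ = 1.48e-6 C/m.
Gauss's law: E·2πrL = λ_enc L/ε₀.
E = 2k|λ_enc|/r = 2(8.99×10^9)(1.48×10^-6)/(0.0137) = 1.94e6 N/C.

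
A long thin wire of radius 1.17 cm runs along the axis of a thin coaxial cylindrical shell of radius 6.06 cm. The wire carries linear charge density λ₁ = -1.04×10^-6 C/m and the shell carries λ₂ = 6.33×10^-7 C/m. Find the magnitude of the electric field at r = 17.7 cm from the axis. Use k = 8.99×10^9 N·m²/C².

E ≈ 4.13×10^4 N/C

Take a coaxial cylindrical Gaussian surface of radius r = 17.7 cm and length L (r > 6.06 cm, enclosing both).
λ_enc = λ₁ + λ₂ = (-1.04×10^-6) + (6.33e-7) = -4.07×10^-7 C/m.
Since E is radial and uniform over the curved surface, Φ = E·2πrL = Q_enc/ε₀ = λ_enc L/ε₀.
E = 2k|λ_enc|/r = 2(8.99×10^9)(4.07×10^-7)/(0.177) = 4.13×10^4 N/C.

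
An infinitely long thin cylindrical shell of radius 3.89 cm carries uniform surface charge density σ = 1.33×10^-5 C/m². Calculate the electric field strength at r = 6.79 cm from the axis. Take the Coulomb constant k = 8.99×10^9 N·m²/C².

Coaxial Gaussian cylinder, radius r = 6.79 cm, length L (r > 3.89 cm).
The whole shell is enclosed: λ_enc = σ·2πR = (1.33×10^-5)·2π·(0.0389) = 3.251×10^-6 C/m.
By Gauss's law (flux through the curved wall only), E·2πrL = λ_enc L/ε₀.
E = 2k|λ_enc|/r = 2(8.99×10^9)(3.251×10^-6)/(0.0679) = 8.61×10^5 N/C.

E ≈ 8.61×10^5 N/C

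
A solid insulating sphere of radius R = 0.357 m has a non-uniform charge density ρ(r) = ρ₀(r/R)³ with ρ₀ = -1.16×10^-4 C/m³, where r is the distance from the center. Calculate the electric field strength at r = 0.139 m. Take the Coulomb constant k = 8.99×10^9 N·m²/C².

E ≈ 1.79×10^4 N/C

Symmetry ⇒ E = E(r) r̂. Gaussian sphere of radius r = 0.139 m (r < R).
Integrate the density: Q_enc = 4π ∫₀^r ρ₀(r'/R)^3 r'² dr' = 4πρ₀ r^6/(6·R³) = -3.851e-8 C.
Applying ∮E·dA = Q_enc/ε₀ with Φ = E(4πr²):
E = k|Q_enc|/r² = (8.99×10^9)(3.851×10^-8)/(0.139)² = 1.79×10^4 N/C.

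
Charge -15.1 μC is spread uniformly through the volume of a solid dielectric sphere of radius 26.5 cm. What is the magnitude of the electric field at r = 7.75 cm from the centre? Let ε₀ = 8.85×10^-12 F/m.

E ≈ 5.65×10^5 N/C

Use a concentric Gaussian sphere at r = 7.75 cm (r < R).
For a uniform sphere the enclosed fraction is (r/R)³, so Q_enc = (-15.1 μC)(0.0775/0.265)³ = -3.777e-7 C.
Since E is radial and uniform over the Gaussian sphere, Φ = E·4πr² = Q_enc/ε₀.
E = |Q_enc|/(4πε₀r²) = (3.777×10^-7)/(4π·8.85×10^-12·(0.0775)²) = 5.65×10^5 N/C.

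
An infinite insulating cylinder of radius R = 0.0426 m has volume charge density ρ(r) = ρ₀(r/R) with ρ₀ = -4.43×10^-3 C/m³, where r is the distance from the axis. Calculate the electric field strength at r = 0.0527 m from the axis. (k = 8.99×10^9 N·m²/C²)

By cylindrical symmetry E is radial; use a coaxial Gaussian cylinder of radius 0.0527 m and length L (r > R, full charge per length enclosed).
λ_enc = 2π ∫₀^R ρ₀(r'/R)^1 r' dr' = 2πρ₀R²/3 = -1.684e-5 C/m.
Since E is radial and uniform over the curved surface, Φ = E·2πrL = Q_enc/ε₀ = λ_enc L/ε₀.
E = 2k|λ_enc|/r = 2(8.99×10^9)(1.684×10^-5)/(0.0527) = 5.74×10^6 N/C.

|E| ≈ 5.74×10^6 N/C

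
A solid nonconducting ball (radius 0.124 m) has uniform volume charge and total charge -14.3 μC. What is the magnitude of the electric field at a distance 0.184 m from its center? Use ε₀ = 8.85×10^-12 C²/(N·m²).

|E| = 3.80e6 V/m

Take a concentric spherical Gaussian surface of radius r = 0.184 m (r > R, so the entire charge is enclosed).
Q_enc = -14.3 μC = -1.43×10^-5 C.
Applying ∮E·dA = Q_enc/ε₀ with Φ = E(4πr²):
E = |Q_enc|/(4πε₀r²) = (1.43×10^-5)/(4π·8.85×10^-12·(0.184)²) = 3.80×10^6 N/C.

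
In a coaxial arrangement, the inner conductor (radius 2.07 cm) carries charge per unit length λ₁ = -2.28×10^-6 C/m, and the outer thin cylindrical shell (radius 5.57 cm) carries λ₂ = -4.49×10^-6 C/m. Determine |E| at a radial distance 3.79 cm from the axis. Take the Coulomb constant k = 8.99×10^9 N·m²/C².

Take a coaxial cylindrical Gaussian surface of radius r = 3.79 cm and length L (between the conductors, 2.07 cm < r < 5.57 cm).
Only the inner wire is enclosed; the outer shell contributes nothing inside itself. λ_enc = λ₁ = -2.28×10^-6 C/m.
Since E is radial and uniform over the curved surface, Φ = E·2πrL = Q_enc/ε₀ = λ_enc L/ε₀.
E = 2k|λ_enc|/r = 2(8.99×10^9)(2.28e-6)/(0.0379) = 1.08e6 N/C.

E = 1.08e6 N/C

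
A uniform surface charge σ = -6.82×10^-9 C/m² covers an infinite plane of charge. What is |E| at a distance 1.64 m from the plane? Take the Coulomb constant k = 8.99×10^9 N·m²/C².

E ≈ 385 V/m

By planar symmetry E is perpendicular to the sheet and uniform; use a Gaussian pillbox with flat faces of area A on each side of the sheet.
Only the two end caps contribute flux: Φ = 2EA. With Q_enc = σA, Gauss's law gives E = |σ|/(2ε₀).
E = 2πk|σ| = 2π(8.99×10^9)(6.82×10^-9) = 385 N/C.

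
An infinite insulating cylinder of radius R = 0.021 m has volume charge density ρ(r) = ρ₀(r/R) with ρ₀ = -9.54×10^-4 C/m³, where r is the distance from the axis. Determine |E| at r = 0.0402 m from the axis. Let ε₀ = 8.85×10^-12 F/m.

|E| = 3.94×10^5 N/C

Choose a coaxial cylinder of radius r = 0.0402 m (arbitrary length L) as the Gaussian surface (r > R, full charge per length enclosed).
λ_enc = 2π ∫₀^R ρ₀(r'/R)^1 r' dr' = 2πρ₀R²/3 = -8.811e-7 C/m.
Applying ∮E·dA = Q_enc/ε₀ with the end caps contributing no flux:
E = |λ_enc|/(2πε₀r) = (8.811e-7)/(2π·8.85×10^-12·0.0402) = 3.94e5 N/C.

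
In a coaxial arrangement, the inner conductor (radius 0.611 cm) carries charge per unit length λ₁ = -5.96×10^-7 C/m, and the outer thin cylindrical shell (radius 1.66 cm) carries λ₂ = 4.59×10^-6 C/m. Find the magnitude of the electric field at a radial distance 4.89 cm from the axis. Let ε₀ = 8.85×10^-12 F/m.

Coaxial Gaussian cylinder, radius r = 4.89 cm, length L (r > 1.66 cm, enclosing both).
λ_enc = λ₁ + λ₂ = (-5.96×10^-7) + (4.59e-6) = 3.994×10^-6 C/m.
Gauss's law: E·2πrL = λ_enc L/ε₀.
E = |λ_enc|/(2πε₀r) = (3.994×10^-6)/(2π·8.85×10^-12·0.0489) = 1.47×10^6 N/C.

|E| = 1.47×10^6 N/C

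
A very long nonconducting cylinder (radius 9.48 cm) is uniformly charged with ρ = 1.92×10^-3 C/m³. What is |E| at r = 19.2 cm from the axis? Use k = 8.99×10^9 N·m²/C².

E ≈ 5.08e6 N/C

Choose a coaxial cylinder of radius r = 19.2 cm (arbitrary length L) as the Gaussian surface (r > 9.48 cm, full cross-section enclosed).
λ_enc = ρ·πR² = (1.92e-3)π(0.0948)² = 5.421×10^-5 C/m.
By Gauss's law (flux through the curved wall only), E·2πrL = λ_enc L/ε₀.
E = 2k|λ_enc|/r = 2(8.99×10^9)(5.421×10^-5)/(0.192) = 5.08×10^6 N/C.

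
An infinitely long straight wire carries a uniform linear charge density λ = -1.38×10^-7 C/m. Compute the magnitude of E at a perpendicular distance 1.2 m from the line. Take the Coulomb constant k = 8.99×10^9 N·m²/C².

E ≈ 2.07×10^3 V/m

Take a coaxial cylindrical Gaussian surface of radius r = 1.2 m and length L.
Q_enc = λL, so λ_enc = -1.38×10^-7 C/m.
By Gauss's law (flux through the curved wall only), E·2πrL = λ_enc L/ε₀.
E = 2k|λ_enc|/r = 2(8.99×10^9)(1.38×10^-7)/(1.2) = 2.07e3 N/C.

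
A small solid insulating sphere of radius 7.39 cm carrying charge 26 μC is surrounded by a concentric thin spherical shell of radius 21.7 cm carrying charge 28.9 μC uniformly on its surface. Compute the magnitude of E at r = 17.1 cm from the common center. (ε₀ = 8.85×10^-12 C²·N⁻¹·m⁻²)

8.00e6 N/C

Use a concentric Gaussian sphere at r = 17.1 cm (between the bodies, 7.39 cm < r < 21.7 cm).
The shell at 21.7 cm lies outside the Gaussian surface, so Q_enc = 26 μC = 2.60×10^-5 C.
Applying ∮E·dA = Q_enc/ε₀ with Φ = E(4πr²):
E = |Q_enc|/(4πε₀r²) = (2.60×10^-5)/(4π·8.85×10^-12·(0.171)²) = 8.00×10^6 N/C.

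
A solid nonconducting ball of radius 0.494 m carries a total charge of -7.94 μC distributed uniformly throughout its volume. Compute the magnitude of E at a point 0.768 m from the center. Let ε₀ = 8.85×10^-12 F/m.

Take a concentric spherical Gaussian surface of radius r = 0.768 m (r > R, so the entire charge is enclosed).
Q_enc = -7.94 μC = -7.94×10^-6 C.
Applying ∮E·dA = Q_enc/ε₀ with Φ = E(4πr²):
E = |Q_enc|/(4πε₀r²) = (7.94e-6)/(4π·8.85×10^-12·(0.768)²) = 1.21×10^5 N/C.

E ≈ 1.21e5 N/C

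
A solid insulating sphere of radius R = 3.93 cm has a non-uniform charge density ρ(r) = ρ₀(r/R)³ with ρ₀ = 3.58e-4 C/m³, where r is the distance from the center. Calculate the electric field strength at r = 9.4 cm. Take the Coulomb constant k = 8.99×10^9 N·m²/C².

E = 4.63e4 N/C

Take a concentric spherical Gaussian surface of radius r = 9.4 cm (r > R, all charge enclosed).
Q_enc = 4π ∫₀^R ρ₀(r'/R)^3 r'² dr' = 4πρ₀R³/6 = 4.551e-8 C.
Gauss's law: E·4πr² = Q_enc/ε₀.
E = k|Q_enc|/r² = (8.99×10^9)(4.551×10^-8)/(0.094)² = 4.63×10^4 N/C.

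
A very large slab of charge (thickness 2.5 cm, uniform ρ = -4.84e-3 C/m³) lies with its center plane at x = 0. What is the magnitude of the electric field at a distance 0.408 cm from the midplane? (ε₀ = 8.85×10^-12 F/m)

|E| ≈ 2.23×10^6 N/C

By symmetry E is perpendicular to the slab. A Gaussian pillbox from −0.408 cm to +0.408 cm (face area A) lies entirely within the slab.
Q_enc = ρ·(2x)·A and flux = 2EA, so 2EA = 2ρxA/ε₀ ⇒ E = |ρ|x/ε₀.
E = (4.84×10^-3)(0.00408)/(8.85×10^-12) = 2.23×10^6 N/C.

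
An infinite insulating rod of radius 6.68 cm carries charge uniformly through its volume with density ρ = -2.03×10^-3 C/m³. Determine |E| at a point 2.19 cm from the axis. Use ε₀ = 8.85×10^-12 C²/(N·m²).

|E| ≈ 2.51×10^6 N/C

By cylindrical symmetry E is radial; use a coaxial Gaussian cylinder of radius 2.19 cm and length L (r < R).
Enclosed charge per unit length: λ_enc = ρ·πr² = (-2.03e-3)π(0.0219)² = -3.059×10^-6 C/m.
Applying ∮E·dA = Q_enc/ε₀ with the end caps contributing no flux:
E = |λ_enc|/(2πε₀r) = (3.059×10^-6)/(2π·8.85×10^-12·0.0219) = 2.51e6 N/C.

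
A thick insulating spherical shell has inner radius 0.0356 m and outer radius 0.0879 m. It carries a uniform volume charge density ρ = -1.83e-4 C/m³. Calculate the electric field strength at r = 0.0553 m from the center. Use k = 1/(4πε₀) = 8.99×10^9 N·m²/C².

|E| ≈ 2.79e5 N/C

Take a concentric spherical Gaussian surface of radius r = 0.0553 m (within the shell material, 0.0356 m < r < 0.0879 m).
Only the shell between 0.0356 m and r is enclosed: Q_enc = ρ·(4π/3)(r³ − a³) = (-1.83×10^-4)·(4π/3)·((0.0553)³ − (0.0356)³) = -9.505×10^-8 C.
Gauss's law: E·4πr² = Q_enc/ε₀.
E = k|Q_enc|/r² = (8.99×10^9)(9.505e-8)/(0.0553)² = 2.79×10^5 N/C.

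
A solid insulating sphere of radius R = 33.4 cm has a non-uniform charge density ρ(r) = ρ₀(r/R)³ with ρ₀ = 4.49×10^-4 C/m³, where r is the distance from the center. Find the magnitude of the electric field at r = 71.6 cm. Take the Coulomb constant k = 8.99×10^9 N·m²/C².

Symmetry ⇒ E = E(r) r̂. Gaussian sphere of radius r = 71.6 cm (r > R, all charge enclosed).
Q_enc = 4π ∫₀^R ρ₀(r'/R)^3 r'² dr' = 4πρ₀R³/6 = 3.504e-5 C.
Gauss's law: E·4πr² = Q_enc/ε₀.
E = k|Q_enc|/r² = (8.99×10^9)(3.504×10^-5)/(0.716)² = 6.14×10^5 N/C.

E ≈ 6.14e5 N/C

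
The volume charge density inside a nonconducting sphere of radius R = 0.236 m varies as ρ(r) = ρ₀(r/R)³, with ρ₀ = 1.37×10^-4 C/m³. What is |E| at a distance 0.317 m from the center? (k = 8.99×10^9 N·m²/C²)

E = 3.37×10^5 N/C

Use a concentric Gaussian sphere at r = 0.317 m (r > R, all charge enclosed).
Q_enc = 4π ∫₀^R ρ₀(r'/R)^3 r'² dr' = 4πρ₀R³/6 = 3.772×10^-6 C.
Gauss's law: E·4πr² = Q_enc/ε₀.
E = k|Q_enc|/r² = (8.99×10^9)(3.772×10^-6)/(0.317)² = 3.37e5 N/C.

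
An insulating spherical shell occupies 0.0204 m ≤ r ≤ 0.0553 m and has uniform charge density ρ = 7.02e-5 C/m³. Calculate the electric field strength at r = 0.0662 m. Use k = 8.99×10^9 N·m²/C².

E = 9.69×10^4 V/m

Take a concentric spherical Gaussian surface of radius r = 0.0662 m (r > 0.0553 m, enclosing the whole shell).
Q_enc = ρ·(4π/3)(b³ − a³) = (7.02e-5)·(4π/3)·((0.0553)³ − (0.0204)³) = 4.723×10^-8 C.
By Gauss's law, ∮E·dA = E·4πr² = Q_enc/ε₀.
E = k|Q_enc|/r² = (8.99×10^9)(4.723×10^-8)/(0.0662)² = 9.69×10^4 N/C.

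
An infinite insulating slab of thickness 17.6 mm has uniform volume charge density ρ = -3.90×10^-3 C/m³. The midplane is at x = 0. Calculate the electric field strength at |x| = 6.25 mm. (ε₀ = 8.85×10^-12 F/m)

|E| ≈ 2.75e6 V/m

By symmetry E is perpendicular to the slab. A Gaussian pillbox from −6.25 mm to +6.25 mm (face area A) lies entirely within the slab.
Q_enc = ρ·(2x)·A and flux = 2EA, so 2EA = 2ρxA/ε₀ ⇒ E = |ρ|x/ε₀.
E = (3.90×10^-3)(0.00625)/(8.85×10^-12) = 2.75e6 N/C.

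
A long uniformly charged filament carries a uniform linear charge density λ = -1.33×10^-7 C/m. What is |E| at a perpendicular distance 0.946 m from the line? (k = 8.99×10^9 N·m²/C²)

E ≈ 2.53e3 N/C

Take a coaxial cylindrical Gaussian surface of radius r = 0.946 m and length L.
Q_enc = λL, so λ_enc = -1.33e-7 C/m.
Since E is radial and uniform over the curved surface, Φ = E·2πrL = Q_enc/ε₀ = λ_enc L/ε₀.
E = 2k|λ_enc|/r = 2(8.99×10^9)(1.33×10^-7)/(0.946) = 2.53×10^3 N/C.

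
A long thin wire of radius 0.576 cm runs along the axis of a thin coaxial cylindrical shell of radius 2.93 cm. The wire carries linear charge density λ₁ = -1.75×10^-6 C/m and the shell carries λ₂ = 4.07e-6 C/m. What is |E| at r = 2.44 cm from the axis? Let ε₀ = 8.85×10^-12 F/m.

E ≈ 1.29e6 N/C

Choose a coaxial cylinder of radius r = 2.44 cm (arbitrary length L) as the Gaussian surface (between the conductors, 0.576 cm < r < 2.93 cm).
Only the inner wire is enclosed; the outer shell contributes nothing inside itself. λ_enc = λ₁ = -1.75e-6 C/m.
By Gauss's law (flux through the curved wall only), E·2πrL = λ_enc L/ε₀.
E = |λ_enc|/(2πε₀r) = (1.75×10^-6)/(2π·8.85×10^-12·0.0244) = 1.29×10^6 N/C.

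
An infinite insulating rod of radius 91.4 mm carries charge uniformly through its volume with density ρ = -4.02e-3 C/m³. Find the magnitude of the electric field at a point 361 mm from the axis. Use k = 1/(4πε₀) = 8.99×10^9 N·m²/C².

E = 5.25e6 N/C

By cylindrical symmetry E is radial; use a coaxial Gaussian cylinder of radius 361 mm and length L (r > 91.4 mm, full cross-section enclosed).
λ_enc = ρ·πR² = (-4.02e-3)π(0.0914)² = -1.055e-4 C/m.
Gauss's law: E·2πrL = λ_enc L/ε₀.
E = 2k|λ_enc|/r = 2(8.99×10^9)(1.055×10^-4)/(0.361) = 5.25×10^6 N/C.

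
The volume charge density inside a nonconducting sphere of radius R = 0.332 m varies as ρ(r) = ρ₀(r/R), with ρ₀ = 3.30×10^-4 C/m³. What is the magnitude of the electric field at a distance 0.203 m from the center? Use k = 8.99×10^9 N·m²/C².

Take a concentric spherical Gaussian surface of radius r = 0.203 m (r < R).
Integrate the density: Q_enc = 4π ∫₀^r ρ₀(r'/R)^1 r'² dr' = 4πρ₀ r^4/(4·R) = 5.303×10^-6 C.
Applying ∮E·dA = Q_enc/ε₀ with Φ = E(4πr²):
E = k|Q_enc|/r² = (8.99×10^9)(5.303e-6)/(0.203)² = 1.16×10^6 N/C.

E = 1.16×10^6 N/C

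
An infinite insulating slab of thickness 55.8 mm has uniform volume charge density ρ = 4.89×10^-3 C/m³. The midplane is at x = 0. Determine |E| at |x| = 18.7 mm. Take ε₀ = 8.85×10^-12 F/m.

E = 1.03×10^7 V/m

By symmetry E is perpendicular to the slab. A Gaussian pillbox from −18.7 mm to +18.7 mm (face area A) lies entirely within the slab.
Q_enc = ρ·(2x)·A and flux = 2EA, so 2EA = 2ρxA/ε₀ ⇒ E = |ρ|x/ε₀.
E = (4.89e-3)(0.0187)/(8.85×10^-12) = 1.03e7 N/C.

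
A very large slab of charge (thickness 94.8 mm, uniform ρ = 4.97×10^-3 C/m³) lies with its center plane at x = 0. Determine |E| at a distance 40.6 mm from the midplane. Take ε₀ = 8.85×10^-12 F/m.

By symmetry E is perpendicular to the slab. A Gaussian pillbox from −40.6 mm to +40.6 mm (face area A) lies entirely within the slab.
Q_enc = ρ·(2x)·A and flux = 2EA, so 2EA = 2ρxA/ε₀ ⇒ E = |ρ|x/ε₀.
E = (4.97×10^-3)(0.0406)/(8.85×10^-12) = 2.28×10^7 N/C.

2.28×10^7 N/C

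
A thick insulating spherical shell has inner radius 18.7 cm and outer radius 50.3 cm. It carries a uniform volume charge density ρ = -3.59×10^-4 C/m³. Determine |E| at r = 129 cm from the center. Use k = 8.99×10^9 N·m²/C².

E = 9.81×10^5 N/C

By spherical symmetry E is radial; choose a Gaussian sphere of radius r = 129 cm (r > 50.3 cm, enclosing the whole shell).
Q_enc = ρ·(4π/3)(b³ − a³) = (-3.59e-4)·(4π/3)·((0.503)³ − (0.187)³) = -1.815×10^-4 C.
Applying ∮E·dA = Q_enc/ε₀ with Φ = E(4πr²):
E = k|Q_enc|/r² = (8.99×10^9)(1.815e-4)/(1.29)² = 9.81×10^5 N/C.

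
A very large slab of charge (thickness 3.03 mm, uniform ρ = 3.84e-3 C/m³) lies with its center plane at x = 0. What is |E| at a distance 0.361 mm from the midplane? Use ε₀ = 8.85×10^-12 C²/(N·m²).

By symmetry E is perpendicular to the slab. A Gaussian pillbox from −0.361 mm to +0.361 mm (face area A) lies entirely within the slab.
Q_enc = ρ·(2x)·A and flux = 2EA, so 2EA = 2ρxA/ε₀ ⇒ E = |ρ|x/ε₀.
E = (3.84e-3)(0.000361)/(8.85×10^-12) = 1.57e5 N/C.

|E| ≈ 1.57e5 V/m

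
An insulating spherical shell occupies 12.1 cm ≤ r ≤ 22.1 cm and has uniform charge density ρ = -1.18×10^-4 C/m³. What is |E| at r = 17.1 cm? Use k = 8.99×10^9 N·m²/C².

|E| ≈ 4.91e5 N/C

Use a concentric Gaussian sphere at r = 17.1 cm (within the shell material, 12.1 cm < r < 22.1 cm).
Enclosed charge is the volume from a to r: Q_enc = (4π/3)ρ(r³ − a³) = -1.596×10^-6 C.
By Gauss's law, ∮E·dA = E·4πr² = Q_enc/ε₀.
E = k|Q_enc|/r² = (8.99×10^9)(1.596×10^-6)/(0.171)² = 4.91e5 N/C.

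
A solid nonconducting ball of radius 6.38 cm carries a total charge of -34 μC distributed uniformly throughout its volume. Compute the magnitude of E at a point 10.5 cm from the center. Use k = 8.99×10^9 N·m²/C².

Symmetry ⇒ E = E(r) r̂. Gaussian sphere of radius r = 10.5 cm (r > R, so the entire charge is enclosed).
Q_enc = -34 μC = -3.40×10^-5 C.
By Gauss's law, ∮E·dA = E·4πr² = Q_enc/ε₀.
E = k|Q_enc|/r² = (8.99×10^9)(3.40×10^-5)/(0.105)² = 2.77e7 N/C.

|E| = 2.77×10^7 N/C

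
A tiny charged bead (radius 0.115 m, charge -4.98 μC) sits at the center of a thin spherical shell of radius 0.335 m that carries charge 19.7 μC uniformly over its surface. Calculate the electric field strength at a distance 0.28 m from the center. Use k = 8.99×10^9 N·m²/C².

Symmetry ⇒ E = E(r) r̂. Gaussian sphere of radius r = 0.28 m (between the bodies, 0.115 m < r < 0.335 m).
Only the inner charge is enclosed; the outer shell contributes nothing inside itself. Q_enc = -4.98 μC = -4.98e-6 C.
By Gauss's law, ∮E·dA = E·4πr² = Q_enc/ε₀.
E = k|Q_enc|/r² = (8.99×10^9)(4.98e-6)/(0.28)² = 5.71×10^5 N/C.

|E| = 5.71×10^5 N/C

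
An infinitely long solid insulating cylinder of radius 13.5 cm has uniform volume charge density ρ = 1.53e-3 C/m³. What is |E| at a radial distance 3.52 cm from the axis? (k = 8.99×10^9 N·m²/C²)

Coaxial Gaussian cylinder, radius r = 3.52 cm, length L (r < R).
Enclosed charge per unit length: λ_enc = ρ·πr² = (1.53e-3)π(0.0352)² = 5.956×10^-6 C/m.
Since E is radial and uniform over the curved surface, Φ = E·2πrL = Q_enc/ε₀ = λ_enc L/ε₀.
E = 2k|λ_enc|/r = 2(8.99×10^9)(5.956×10^-6)/(0.0352) = 3.04e6 N/C.

3.04×10^6 N/C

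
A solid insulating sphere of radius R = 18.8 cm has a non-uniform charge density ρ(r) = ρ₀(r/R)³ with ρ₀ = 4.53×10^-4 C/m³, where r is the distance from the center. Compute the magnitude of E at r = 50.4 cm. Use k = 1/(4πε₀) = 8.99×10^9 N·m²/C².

Symmetry ⇒ E = E(r) r̂. Gaussian sphere of radius r = 50.4 cm (r > R, all charge enclosed).
Q_enc = 4π ∫₀^R ρ₀(r'/R)^3 r'² dr' = 4πρ₀R³/6 = 6.304×10^-6 C.
By Gauss's law, ∮E·dA = E·4πr² = Q_enc/ε₀.
E = k|Q_enc|/r² = (8.99×10^9)(6.304×10^-6)/(0.504)² = 2.23e5 N/C.

E = 2.23×10^5 V/m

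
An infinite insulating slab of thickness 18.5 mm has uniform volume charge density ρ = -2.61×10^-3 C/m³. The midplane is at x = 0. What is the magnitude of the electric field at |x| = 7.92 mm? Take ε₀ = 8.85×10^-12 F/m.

By symmetry E is perpendicular to the slab. A Gaussian pillbox from −7.92 mm to +7.92 mm (face area A) lies entirely within the slab.
Q_enc = ρ·(2x)·A and flux = 2EA, so 2EA = 2ρxA/ε₀ ⇒ E = |ρ|x/ε₀.
E = (2.61×10^-3)(0.00792)/(8.85×10^-12) = 2.34×10^6 N/C.

|E| ≈ 2.34×10^6 V/m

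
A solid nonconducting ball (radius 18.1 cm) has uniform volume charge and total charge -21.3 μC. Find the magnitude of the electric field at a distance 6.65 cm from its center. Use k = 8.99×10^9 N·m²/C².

Take a concentric spherical Gaussian surface of radius r = 6.65 cm (r < R).
Only the charge within r is enclosed: Q_enc = Q·(r/R)³ = (-21.3 μC)·(6.65 cm/18.1 cm)³ = -1.056×10^-6 C.
Gauss's law: E·4πr² = Q_enc/ε₀.
E = k|Q_enc|/r² = (8.99×10^9)(1.056×10^-6)/(0.0665)² = 2.15e6 N/C.

E ≈ 2.15e6 N/C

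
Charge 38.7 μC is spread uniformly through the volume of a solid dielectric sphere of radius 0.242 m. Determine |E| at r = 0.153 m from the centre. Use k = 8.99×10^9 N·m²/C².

3.76×10^6 N/C

Take a concentric spherical Gaussian surface of radius r = 0.153 m (r < R).
Only the charge within r is enclosed: Q_enc = Q·(r/R)³ = (38.7 μC)·(0.153 m/0.242 m)³ = 9.78×10^-6 C.
Applying ∮E·dA = Q_enc/ε₀ with Φ = E(4πr²):
E = k|Q_enc|/r² = (8.99×10^9)(9.78×10^-6)/(0.153)² = 3.76×10^6 N/C.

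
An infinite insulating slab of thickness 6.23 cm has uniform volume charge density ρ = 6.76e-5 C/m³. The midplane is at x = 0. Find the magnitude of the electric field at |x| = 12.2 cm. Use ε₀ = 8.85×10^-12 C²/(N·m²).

The point |x| = 12.2 cm lies outside the slab (half-thickness 0.03115 m). A symmetric pillbox spanning the full slab encloses Q_enc = ρ·d·A.
Flux = 2EA ⇒ E = |ρ|d/(2ε₀), independent of distance outside.
E = (6.76×10^-5)(0.0623)/(2·8.85×10^-12) = 2.38×10^5 N/C.

|E| ≈ 2.38×10^5 N/C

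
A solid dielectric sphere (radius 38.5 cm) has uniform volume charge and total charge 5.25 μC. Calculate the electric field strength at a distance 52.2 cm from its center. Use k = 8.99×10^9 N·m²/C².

E = 1.73×10^5 V/m

Take a concentric spherical Gaussian surface of radius r = 52.2 cm (r > R, so the entire charge is enclosed).
Q_enc = 5.25 μC = 5.25×10^-6 C.
By Gauss's law, ∮E·dA = E·4πr² = Q_enc/ε₀.
E = k|Q_enc|/r² = (8.99×10^9)(5.25×10^-6)/(0.522)² = 1.73×10^5 N/C.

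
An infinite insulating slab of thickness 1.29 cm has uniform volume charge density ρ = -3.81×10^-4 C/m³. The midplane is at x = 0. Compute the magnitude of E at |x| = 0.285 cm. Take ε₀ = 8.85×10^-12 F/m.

By symmetry E is perpendicular to the slab. A Gaussian pillbox from −0.285 cm to +0.285 cm (face area A) lies entirely within the slab.
Q_enc = ρ·(2x)·A and flux = 2EA, so 2EA = 2ρxA/ε₀ ⇒ E = |ρ|x/ε₀.
E = (3.81×10^-4)(0.00285)/(8.85×10^-12) = 1.23×10^5 N/C.

|E| ≈ 1.23e5 V/m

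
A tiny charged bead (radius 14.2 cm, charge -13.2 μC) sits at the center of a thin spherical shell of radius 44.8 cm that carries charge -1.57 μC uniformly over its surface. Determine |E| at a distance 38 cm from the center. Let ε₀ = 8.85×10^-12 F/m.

Take a concentric spherical Gaussian surface of radius r = 38 cm (between the bodies, 14.2 cm < r < 44.8 cm).
Only the inner charge is enclosed; the outer shell contributes nothing inside itself. Q_enc = -13.2 μC = -1.32e-5 C.
Applying ∮E·dA = Q_enc/ε₀ with Φ = E(4πr²):
E = |Q_enc|/(4πε₀r²) = (1.32e-5)/(4π·8.85×10^-12·(0.38)²) = 8.22×10^5 N/C.

|E| ≈ 8.22×10^5 V/m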